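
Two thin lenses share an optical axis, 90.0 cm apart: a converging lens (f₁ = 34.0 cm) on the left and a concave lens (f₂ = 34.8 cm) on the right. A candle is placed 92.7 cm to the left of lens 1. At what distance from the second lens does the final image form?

Lens 1: 1/d_i1 = 1/f₁ − 1/d_o1 = 1/(34.0) − 1/(92.7) = 0.01862, so d_i1 = 53.69 cm.
The intermediate image is 53.69 cm to the right of lens 1, which is 90.0 − (53.69) = 36.31 cm to the left of lens 2, so d_o2 = +36.31 cm.
Lens 2 is diverging, so f₂ = −34.8 cm.
Lens 2: 1/d_i2 = 1/f₂ − 1/d_o2 = 1/(-34.8) − 1/(36.31) = -0.05628, so d_i2 = -17.8 cm.
The final image is virtual, 17.8 cm to the left of lens 2 (overall magnification ≈ -0.28).

17.8 cm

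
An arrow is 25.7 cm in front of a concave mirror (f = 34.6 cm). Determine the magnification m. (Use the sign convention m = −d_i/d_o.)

1/d_i = 1/f − 1/d_o = 1/(34.60) − 1/(25.7) = -0.01001, so d_i = -99.91 cm.
m = −d_i/d_o = −(-99.91)/(25.7) = +3.89.
The image is virtual, upright and enlarged, behind the mirror.

m = +3.89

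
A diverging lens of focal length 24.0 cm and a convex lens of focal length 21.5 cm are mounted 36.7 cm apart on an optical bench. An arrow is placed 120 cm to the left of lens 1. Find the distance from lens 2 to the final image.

Lens 1 is diverging, so f₁ = −24.0 cm.
Lens 1: 1/d_i1 = 1/f₁ − 1/d_o1 = 1/(-24.0) − 1/(120) = -0.05000, so d_i1 = -20.00 cm.
The intermediate image is 20.00 cm to the left of lens 1 (virtual), which is 36.7 − (-20.00) = 56.70 cm to the left of lens 2, so d_o2 = +56.70 cm.
Lens 2: 1/d_i2 = 1/f₂ − 1/d_o2 = 1/(21.5) − 1/(56.70) = 0.02887, so d_i2 = 34.6 cm.
The final image is real, 34.6 cm to the right of lens 2 (overall magnification ≈ -0.10).

34.6 cm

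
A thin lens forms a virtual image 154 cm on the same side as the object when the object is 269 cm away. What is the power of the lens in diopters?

P = -0.278 D

Virtual image ⇒ d_i = −154 cm.
1/f = 1/d_o + 1/d_i = 1/(269) + 1/(-154) = -0.002776 cm⁻¹.
f = -360.2 cm = -3.602 m, so P = 1/f = -0.278 D.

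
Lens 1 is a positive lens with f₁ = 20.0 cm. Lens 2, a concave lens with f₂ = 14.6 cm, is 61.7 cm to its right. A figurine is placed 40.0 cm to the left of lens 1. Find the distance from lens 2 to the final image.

8.73 cm

Lens 1: 1/d_i1 = 1/f₁ − 1/d_o1 = 1/(20.0) − 1/(40.0) = 0.02500, so d_i1 = 40.00 cm.
The intermediate image is 40.00 cm to the right of lens 1, which is 61.7 − (40.00) = 21.70 cm to the left of lens 2, so d_o2 = +21.70 cm.
Lens 2 is diverging, so f₂ = −14.6 cm.
Lens 2: 1/d_i2 = 1/f₂ − 1/d_o2 = 1/(-14.6) − 1/(21.70) = -0.1146, so d_i2 = -8.73 cm.
The final image is virtual, 8.73 cm to the left of lens 2 (overall magnification ≈ -0.40).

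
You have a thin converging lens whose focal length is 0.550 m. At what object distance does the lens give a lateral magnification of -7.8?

0.621 m

m = −d_i/d_o ⇒ d_i = −m·d_o.
1/f = 1/d_o + 1/d_i = 1/d_o − 1/(m·d_o) = (1 − 1/m)/d_o, so d_o = f(1 − 1/m) = (0.5500)(1 − 1/(-7.8)) = 0.621 m.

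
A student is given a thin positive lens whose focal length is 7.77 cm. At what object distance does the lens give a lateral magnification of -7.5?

m = −d_i/d_o ⇒ d_i = −m·d_o.
1/f = 1/d_o + 1/d_i = 1/d_o − 1/(m·d_o) = (1 − 1/m)/d_o, so d_o = f(1 − 1/m) = (7.770)(1 − 1/(-7.5)) = 8.81 cm.

8.81 cm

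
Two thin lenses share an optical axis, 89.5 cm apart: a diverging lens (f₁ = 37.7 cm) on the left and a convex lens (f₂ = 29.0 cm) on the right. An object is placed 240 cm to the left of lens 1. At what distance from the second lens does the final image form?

Lens 1 is diverging, so f₁ = −37.7 cm.
Lens 1: 1/d_i1 = 1/f₁ − 1/d_o1 = 1/(-37.7) − 1/(240) = -0.03069, so d_i1 = -32.58 cm.
The intermediate image is 32.58 cm to the left of lens 1 (virtual), which is 89.5 − (-32.58) = 122.1 cm to the left of lens 2, so d_o2 = +122.1 cm.
Lens 2: 1/d_i2 = 1/f₂ − 1/d_o2 = 1/(29.0) − 1/(122.1) = 0.02629, so d_i2 = 38.0 cm.
The final image is real, 38.0 cm to the right of lens 2 (overall magnification ≈ -0.042).

38.0 cm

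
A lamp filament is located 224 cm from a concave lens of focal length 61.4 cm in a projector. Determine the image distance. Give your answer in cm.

48.2 cm

For a concave lens, f = -61.4 cm.
Lens equation: 1/d_i = 1/f − 1/d_o = 1/(-61.40) − 1/(224) = -0.01629 − 0.004464 = -0.02075, so d_i = -48.2 cm.
The image is virtual, upright and reduced, on the same side as the object.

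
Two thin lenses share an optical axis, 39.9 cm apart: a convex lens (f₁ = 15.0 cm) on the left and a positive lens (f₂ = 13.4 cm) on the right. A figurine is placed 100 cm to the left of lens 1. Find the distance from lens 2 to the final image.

33.7 cm

Lens 1: 1/d_i1 = 1/f₁ − 1/d_o1 = 1/(15.0) − 1/(100) = 0.05667, so d_i1 = 17.65 cm.
The intermediate image is 17.65 cm to the right of lens 1, which is 39.9 − (17.65) = 22.25 cm to the left of lens 2, so d_o2 = +22.25 cm.
Lens 2: 1/d_i2 = 1/f₂ − 1/d_o2 = 1/(13.4) − 1/(22.25) = 0.02968, so d_i2 = 33.7 cm.
The final image is real, 33.7 cm to the right of lens 2 (overall magnification ≈ 0.27).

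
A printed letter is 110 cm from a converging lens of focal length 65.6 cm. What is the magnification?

1/d_i = 1/f − 1/d_o = 1/(65.60) − 1/(110) = 0.006153, so d_i = 162.5 cm.
m = −d_i/d_o = −(162.5)/(110) = -1.48.
The image is real, inverted and enlarged, on the far side of the lens.

m = -1.48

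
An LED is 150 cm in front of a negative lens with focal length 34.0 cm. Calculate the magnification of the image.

For a negative lens, f = -34.0 cm.
1/d_i = 1/f − 1/d_o = 1/(-34.00) − 1/(150) = -0.03608, so d_i = -27.72 cm.
m = −d_i/d_o = −(-27.72)/(150) = +0.185.
The image is virtual, upright and reduced, on the same side as the object.

m = +0.185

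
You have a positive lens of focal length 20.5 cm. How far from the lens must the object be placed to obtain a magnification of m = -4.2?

25.4 cm

m = −d_i/d_o ⇒ d_i = −m·d_o.
1/f = 1/d_o + 1/d_i = 1/d_o − 1/(m·d_o) = (1 − 1/m)/d_o, so d_o = f(1 − 1/m) = (20.50)(1 − 1/(-4.2)) = 25.4 cm.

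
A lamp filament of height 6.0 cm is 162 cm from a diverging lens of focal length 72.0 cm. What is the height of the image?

For a diverging lens, f = -72.0 cm.
1/d_i = 1/f − 1/d_o = 1/(-72.00) − 1/(162) = -0.02006, so d_i = -49.85 cm.
m = −d_i/d_o = +0.3077.
|h_i| = |m|·h_o = 0.3077 × 6.0 = 1.85 cm. The image is virtual, upright and reduced, on the same side as the object.

1.85 cm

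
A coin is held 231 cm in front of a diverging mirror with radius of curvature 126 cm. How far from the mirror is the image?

49.5 cm

f = R/2 = 126/2 = 63.00 cm; for a diverging mirror, f = -63.00 cm.
Mirror equation: 1/q = 1/f − 1/p = 1/(-63.00) − 1/(231) = -0.01587 − 0.004329 = -0.02020, so q = -49.5 cm.
The image is virtual, upright and reduced, behind the mirror.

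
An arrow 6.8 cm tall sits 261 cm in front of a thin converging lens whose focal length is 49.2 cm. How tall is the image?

1.58 cm

1/d_i = 1/f − 1/d_o = 1/(49.20) − 1/(261) = 0.01649, so d_i = 60.63 cm.
m = −d_i/d_o = -0.2323.
|h_i| = |m|·h_o = 0.2323 × 6.8 = 1.58 cm. The image is real, inverted and reduced, on the far side of the lens.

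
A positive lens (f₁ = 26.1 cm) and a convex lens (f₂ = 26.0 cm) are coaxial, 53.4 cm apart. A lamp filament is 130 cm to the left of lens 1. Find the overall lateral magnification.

Lens 1: 1/d_i1 = 1/(26.1) − 1/(130) = 0.03062, so d_i1 = 32.66 cm; m₁ = −d_i1/d_o1 = -0.2512.
d_o2 = 53.4 − (32.66) = 20.74 cm.
Lens 2: 1/d_i2 = 1/(26.0) − 1/(20.74) = -0.009754, so d_i2 = -102.5 cm; m₂ = −d_i2/d_o2 = +4.943.
m = m₁·m₂ = (-0.2512)(+4.943) = -1.24.

m = -1.24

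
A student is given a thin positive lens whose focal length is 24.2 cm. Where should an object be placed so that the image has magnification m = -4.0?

30.2 cm

m = −d_i/d_o ⇒ d_i = −m·d_o.
1/f = 1/d_o + 1/d_i = 1/d_o − 1/(m·d_o) = (1 − 1/m)/d_o, so d_o = f(1 − 1/m) = (24.20)(1 − 1/(-4.0)) = 30.2 cm.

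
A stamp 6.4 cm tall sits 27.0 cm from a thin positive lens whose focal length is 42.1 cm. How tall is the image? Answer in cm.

1/d_i = 1/f − 1/d_o = 1/(42.10) − 1/(27.0) = -0.01328, so d_i = -75.28 cm.
m = −d_i/d_o = +2.788.
|h_i| = |m|·h_o = 2.788 × 6.4 = 17.8 cm. The image is virtual, upright and enlarged, on the same side as the object.

17.8 cm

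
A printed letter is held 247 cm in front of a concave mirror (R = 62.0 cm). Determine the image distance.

f = R/2 = 62.0/2 = 31.00 cm.
Mirror equation: 1/d_i = 1/f − 1/d_o = 1/(31.00) − 1/(247) = 0.03226 − 0.004049 = 0.02821, so d_i = 35.4 cm.
The image is real, inverted and reduced, in front of the mirror.

35.4 cm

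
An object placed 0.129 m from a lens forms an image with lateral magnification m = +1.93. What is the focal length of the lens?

m = −d_i/d_o ⇒ d_i = −m·d_o = −(+1.93)·(0.129) = -0.2490 m.
1/f = 1/d_o + 1/d_i = 1/(0.129) + 1/(-0.2490) = 3.736, so f = 0.268 m.
Since f is positive, the lens is converging.

f = 0.268 m (converging)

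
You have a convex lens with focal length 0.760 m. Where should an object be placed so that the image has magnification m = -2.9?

m = −d_i/d_o ⇒ d_i = −m·d_o.
1/f = 1/d_o + 1/d_i = 1/d_o − 1/(m·d_o) = (1 − 1/m)/d_o, so d_o = f(1 − 1/m) = (0.7600)(1 − 1/(-2.9)) = 1.02 m.

1.02 m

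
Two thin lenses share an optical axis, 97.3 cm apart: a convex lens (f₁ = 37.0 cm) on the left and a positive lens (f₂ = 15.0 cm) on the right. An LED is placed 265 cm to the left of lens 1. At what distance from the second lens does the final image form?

Lens 1: 1/d_i1 = 1/f₁ − 1/d_o1 = 1/(37.0) − 1/(265) = 0.02325, so d_i1 = 43.00 cm.
The intermediate image is 43.00 cm to the right of lens 1, which is 97.3 − (43.00) = 54.30 cm to the left of lens 2, so d_o2 = +54.30 cm.
Lens 2: 1/d_i2 = 1/f₂ − 1/d_o2 = 1/(15.0) − 1/(54.30) = 0.04825, so d_i2 = 20.7 cm.
The final image is real, 20.7 cm to the right of lens 2 (overall magnification ≈ 0.062).

20.7 cm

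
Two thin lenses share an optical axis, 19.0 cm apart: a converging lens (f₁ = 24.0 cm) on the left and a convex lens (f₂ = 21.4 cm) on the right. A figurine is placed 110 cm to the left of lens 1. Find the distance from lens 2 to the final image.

Lens 1: 1/d_i1 = 1/f₁ − 1/d_o1 = 1/(24.0) − 1/(110) = 0.03258, so d_i1 = 30.70 cm.
The intermediate image is 30.70 cm to the right of lens 1, which lies 11.70 cm to the right of lens 2 — a virtual object — so d_o2 = −11.70 cm.
Lens 2: 1/d_i2 = 1/f₂ − 1/d_o2 = 1/(21.4) − 1/(-11.70) = 0.1322, so d_i2 = 7.56 cm.
The final image is real, 7.56 cm to the right of lens 2 (overall magnification ≈ -0.18).

7.56 cm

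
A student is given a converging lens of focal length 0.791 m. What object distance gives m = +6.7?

0.673 m

m = −d_i/d_o ⇒ d_i = −m·d_o.
1/f = 1/d_o + 1/d_i = 1/d_o − 1/(m·d_o) = (1 − 1/m)/d_o, so d_o = f(1 − 1/m) = (0.7910)(1 − 1/(+6.7)) = 0.673 m.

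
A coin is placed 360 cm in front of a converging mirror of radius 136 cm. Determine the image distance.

83.8 cm

f = R/2 = 136/2 = 68.00 cm.
Mirror equation: 1/s_i = 1/f − 1/s_o = 1/(68.00) − 1/(360) = 0.01471 − 0.002778 = 0.01193, so s_i = 83.8 cm.
The image is real, inverted and reduced, in front of the mirror.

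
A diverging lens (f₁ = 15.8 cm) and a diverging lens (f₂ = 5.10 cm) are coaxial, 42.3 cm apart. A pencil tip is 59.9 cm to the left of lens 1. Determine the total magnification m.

m = +0.0178

f₁ = −15.8 cm (diverging).
Lens 1: 1/d_i1 = 1/(-15.8) − 1/(59.9) = -0.07999, so d_i1 = -12.50 cm; m₁ = −d_i1/d_o1 = +0.2087.
d_o2 = 42.3 − (-12.50) = 54.80 cm.
f₂ = −5.10 cm (diverging).
Lens 2: 1/d_i2 = 1/(-5.10) − 1/(54.80) = -0.2143, so d_i2 = -4.666 cm; m₂ = −d_i2/d_o2 = +0.08514.
m = m₁·m₂ = (+0.2087)(+0.08514) = +0.0178.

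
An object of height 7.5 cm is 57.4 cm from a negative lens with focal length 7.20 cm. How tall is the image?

For a negative lens, f = -7.20 cm.
1/d_i = 1/f − 1/d_o = 1/(-7.200) − 1/(57.4) = -0.1563, so d_i = -6.398 cm.
m = −d_i/d_o = +0.1115.
|h_i| = |m|·h_o = 0.1115 × 7.5 = 0.836 cm. The image is virtual, upright and reduced, on the same side as the object.

0.836 cm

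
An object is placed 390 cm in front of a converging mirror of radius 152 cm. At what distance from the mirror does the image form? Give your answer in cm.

94.4 cm

f = R/2 = 152/2 = 76.00 cm.
Mirror equation: 1/s_i = 1/f − 1/s_o = 1/(76.00) − 1/(390) = 0.01316 − 0.002564 = 0.01059, so s_i = 94.4 cm.
The image is real, inverted and reduced, in front of the mirror.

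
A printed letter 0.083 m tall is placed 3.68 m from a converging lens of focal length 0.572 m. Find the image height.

1/d_i = 1/f − 1/d_o = 1/(0.5720) − 1/(3.68) = 1.477, so d_i = 0.6773 m.
m = −d_i/d_o = -0.1840.
|h_i| = |m|·h_o = 0.1840 × 0.083 = 0.0153 m. The image is real, inverted and reduced, on the far side of the lens.

0.0153 m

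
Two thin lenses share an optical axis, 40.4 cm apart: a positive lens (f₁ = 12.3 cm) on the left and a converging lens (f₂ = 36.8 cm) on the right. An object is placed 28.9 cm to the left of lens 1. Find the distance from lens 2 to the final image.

39.2 cm

Lens 1: 1/d_i1 = 1/f₁ − 1/d_o1 = 1/(12.3) − 1/(28.9) = 0.04670, so d_i1 = 21.41 cm.
The intermediate image is 21.41 cm to the right of lens 1, which is 40.4 − (21.41) = 18.99 cm to the left of lens 2, so d_o2 = +18.99 cm.
Lens 2: 1/d_i2 = 1/f₂ − 1/d_o2 = 1/(36.8) − 1/(18.99) = -0.02549, so d_i2 = -39.2 cm.
The final image is virtual, 39.2 cm to the left of lens 2 (overall magnification ≈ -1.5).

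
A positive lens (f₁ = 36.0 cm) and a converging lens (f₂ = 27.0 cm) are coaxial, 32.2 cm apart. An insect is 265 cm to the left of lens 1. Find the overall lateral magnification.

m = -0.116

Lens 1: 1/d_i1 = 1/(36.0) − 1/(265) = 0.02400, so d_i1 = 41.66 cm; m₁ = −d_i1/d_o1 = -0.1572.
d_o2 = 32.2 − (41.66) = -9.460 cm (virtual object).
Lens 2: 1/d_i2 = 1/(27.0) − 1/(-9.460) = 0.1427, so d_i2 = 7.005 cm; m₂ = −d_i2/d_o2 = +0.7405.
m = m₁·m₂ = (-0.1572)(+0.7405) = -0.116.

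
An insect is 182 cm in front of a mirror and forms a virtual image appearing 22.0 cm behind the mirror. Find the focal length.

f = -25.0 cm (convex)

Virtual image ⇒ d_i = −22.0 cm.
1/f = 1/d_o + 1/d_i = 1/(182) + 1/(-22.0) = -0.03996, so f = -25.0 cm.
Since f is negative, the mirror is convex.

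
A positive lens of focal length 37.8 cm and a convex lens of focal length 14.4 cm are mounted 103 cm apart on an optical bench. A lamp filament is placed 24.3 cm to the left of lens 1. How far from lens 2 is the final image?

Lens 1: 1/d_i1 = 1/f₁ − 1/d_o1 = 1/(37.8) − 1/(24.3) = -0.01470, so d_i1 = -68.04 cm.
The intermediate image is 68.04 cm to the left of lens 1 (virtual), which is 103 − (-68.04) = 171.0 cm to the left of lens 2, so d_o2 = +171.0 cm.
Lens 2: 1/d_i2 = 1/f₂ − 1/d_o2 = 1/(14.4) − 1/(171.0) = 0.06360, so d_i2 = 15.7 cm.
The final image is real, 15.7 cm to the right of lens 2 (overall magnification ≈ -0.26).

15.7 cm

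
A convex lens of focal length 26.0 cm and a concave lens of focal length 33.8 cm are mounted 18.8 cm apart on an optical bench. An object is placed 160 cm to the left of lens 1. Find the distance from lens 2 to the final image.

19.2 cm

Lens 1: 1/d_i1 = 1/f₁ − 1/d_o1 = 1/(26.0) − 1/(160) = 0.03221, so d_i1 = 31.04 cm.
The intermediate image is 31.04 cm to the right of lens 1, which lies 12.24 cm to the right of lens 2 — a virtual object — so d_o2 = −12.24 cm.
Lens 2 is diverging, so f₂ = −33.8 cm.
Lens 2: 1/d_i2 = 1/f₂ − 1/d_o2 = 1/(-33.8) − 1/(-12.24) = 0.05211, so d_i2 = 19.2 cm.
The final image is real, 19.2 cm to the right of lens 2 (overall magnification ≈ -0.30).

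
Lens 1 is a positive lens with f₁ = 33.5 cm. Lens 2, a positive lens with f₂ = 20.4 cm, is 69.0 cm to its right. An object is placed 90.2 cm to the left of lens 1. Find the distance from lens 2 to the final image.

Lens 1: 1/d_i1 = 1/f₁ − 1/d_o1 = 1/(33.5) − 1/(90.2) = 0.01876, so d_i1 = 53.29 cm.
The intermediate image is 53.29 cm to the right of lens 1, which is 69.0 − (53.29) = 15.71 cm to the left of lens 2, so d_o2 = +15.71 cm.
Lens 2: 1/d_i2 = 1/f₂ − 1/d_o2 = 1/(20.4) − 1/(15.71) = -0.01463, so d_i2 = -68.3 cm.
The final image is virtual, 68.3 cm to the left of lens 2 (overall magnification ≈ -2.6).

68.3 cm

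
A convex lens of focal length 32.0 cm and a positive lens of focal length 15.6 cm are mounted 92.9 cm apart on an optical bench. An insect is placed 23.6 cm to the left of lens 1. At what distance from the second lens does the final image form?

17.1 cm

Lens 1: 1/d_i1 = 1/f₁ − 1/d_o1 = 1/(32.0) − 1/(23.6) = -0.01112, so d_i1 = -89.90 cm.
The intermediate image is 89.90 cm to the left of lens 1 (virtual), which is 92.9 − (-89.90) = 182.8 cm to the left of lens 2, so d_o2 = +182.8 cm.
Lens 2: 1/d_i2 = 1/f₂ − 1/d_o2 = 1/(15.6) − 1/(182.8) = 0.05863, so d_i2 = 17.1 cm.
The final image is real, 17.1 cm to the right of lens 2 (overall magnification ≈ -0.36).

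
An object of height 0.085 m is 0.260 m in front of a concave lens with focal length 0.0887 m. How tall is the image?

For a concave lens, f = -0.0887 m.
1/d_i = 1/f − 1/d_o = 1/(-0.08870) − 1/(0.260) = -15.12, so d_i = -0.06614 m.
m = −d_i/d_o = +0.2544.
|h_i| = |m|·h_o = 0.2544 × 0.085 = 0.0216 m. The image is virtual, upright and reduced, on the same side as the object.

0.0216 m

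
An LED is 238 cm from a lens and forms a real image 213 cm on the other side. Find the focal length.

Real image ⇒ d_i = +213 cm.
1/f = 1/d_o + 1/d_i = 1/(238) + 1/(213) = 0.008897, so f = 112 cm.
Since f is positive, the lens is converging.

f = 112 cm (converging)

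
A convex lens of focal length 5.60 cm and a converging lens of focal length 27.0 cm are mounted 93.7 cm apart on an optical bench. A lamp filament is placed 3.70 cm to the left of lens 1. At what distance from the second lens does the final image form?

36.4 cm

Lens 1: 1/d_i1 = 1/f₁ − 1/d_o1 = 1/(5.60) − 1/(3.70) = -0.09170, so d_i1 = -10.91 cm.
The intermediate image is 10.91 cm to the left of lens 1 (virtual), which is 93.7 − (-10.91) = 104.6 cm to the left of lens 2, so d_o2 = +104.6 cm.
Lens 2: 1/d_i2 = 1/f₂ − 1/d_o2 = 1/(27.0) − 1/(104.6) = 0.02748, so d_i2 = 36.4 cm.
The final image is real, 36.4 cm to the right of lens 2 (overall magnification ≈ -1.0).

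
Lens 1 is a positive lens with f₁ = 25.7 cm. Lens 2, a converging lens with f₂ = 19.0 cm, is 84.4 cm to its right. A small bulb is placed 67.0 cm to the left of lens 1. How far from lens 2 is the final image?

34.2 cm

Lens 1: 1/d_i1 = 1/f₁ − 1/d_o1 = 1/(25.7) − 1/(67.0) = 0.02399, so d_i1 = 41.69 cm.
The intermediate image is 41.69 cm to the right of lens 1, which is 84.4 − (41.69) = 42.71 cm to the left of lens 2, so d_o2 = +42.71 cm.
Lens 2: 1/d_i2 = 1/f₂ − 1/d_o2 = 1/(19.0) − 1/(42.71) = 0.02922, so d_i2 = 34.2 cm.
The final image is real, 34.2 cm to the right of lens 2 (overall magnification ≈ 0.50).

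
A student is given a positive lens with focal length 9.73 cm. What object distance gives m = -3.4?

m = −d_i/d_o ⇒ d_i = −m·d_o.
1/f = 1/d_o + 1/d_i = 1/d_o − 1/(m·d_o) = (1 − 1/m)/d_o, so d_o = f(1 − 1/m) = (9.730)(1 − 1/(-3.4)) = 12.6 cm.

12.6 cm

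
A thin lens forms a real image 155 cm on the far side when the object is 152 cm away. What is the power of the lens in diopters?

d_i = +155 cm.
1/f = 1/d_o + 1/d_i = 1/(152) + 1/(155) = 0.01303 cm⁻¹.
f = 76.74 cm = 0.7674 m, so P = 1/f = +1.30 D.

P = +1.30 D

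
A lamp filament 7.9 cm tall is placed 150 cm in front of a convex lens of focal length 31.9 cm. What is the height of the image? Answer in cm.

2.13 cm

1/d_i = 1/f − 1/d_o = 1/(31.90) − 1/(150) = 0.02468, so d_i = 40.52 cm.
m = −d_i/d_o = -0.2701.
|h_i| = |m|·h_o = 0.2701 × 7.9 = 2.13 cm. The image is real, inverted and reduced, on the far side of the lens.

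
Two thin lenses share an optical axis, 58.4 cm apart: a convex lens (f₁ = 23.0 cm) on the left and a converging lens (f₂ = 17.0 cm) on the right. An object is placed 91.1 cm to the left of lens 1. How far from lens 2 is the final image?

44.2 cm

Lens 1: 1/d_i1 = 1/f₁ − 1/d_o1 = 1/(23.0) − 1/(91.1) = 0.03250, so d_i1 = 30.77 cm.
The intermediate image is 30.77 cm to the right of lens 1, which is 58.4 − (30.77) = 27.63 cm to the left of lens 2, so d_o2 = +27.63 cm.
Lens 2: 1/d_i2 = 1/f₂ − 1/d_o2 = 1/(17.0) − 1/(27.63) = 0.02263, so d_i2 = 44.2 cm.
The final image is real, 44.2 cm to the right of lens 2 (overall magnification ≈ 0.54).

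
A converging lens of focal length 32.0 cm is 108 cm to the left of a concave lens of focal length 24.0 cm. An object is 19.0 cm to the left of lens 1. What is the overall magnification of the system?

m = +0.330

Lens 1: 1/d_i1 = 1/(32.0) − 1/(19.0) = -0.02138, so d_i1 = -46.77 cm; m₁ = −d_i1/d_o1 = +2.462.
d_o2 = 108 − (-46.77) = 154.8 cm.
f₂ = −24.0 cm (diverging).
Lens 2: 1/d_i2 = 1/(-24.0) − 1/(154.8) = -0.04813, so d_i2 = -20.78 cm; m₂ = −d_i2/d_o2 = +0.1342.
m = m₁·m₂ = (+2.462)(+0.1342) = +0.330.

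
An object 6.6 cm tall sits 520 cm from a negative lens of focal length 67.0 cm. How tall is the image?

0.753 cm

For a negative lens, f = -67.0 cm.
1/d_i = 1/f − 1/d_o = 1/(-67.00) − 1/(520) = -0.01685, so d_i = -59.35 cm.
m = −d_i/d_o = +0.1141.
|h_i| = |m|·h_o = 0.1141 × 6.6 = 0.753 cm. The image is virtual, upright and reduced, on the same side as the object.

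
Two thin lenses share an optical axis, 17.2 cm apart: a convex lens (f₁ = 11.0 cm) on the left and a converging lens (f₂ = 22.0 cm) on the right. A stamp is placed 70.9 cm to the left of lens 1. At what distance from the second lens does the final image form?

Lens 1: 1/d_i1 = 1/f₁ − 1/d_o1 = 1/(11.0) − 1/(70.9) = 0.07680, so d_i1 = 13.02 cm.
The intermediate image is 13.02 cm to the right of lens 1, which is 17.2 − (13.02) = 4.180 cm to the left of lens 2, so d_o2 = +4.180 cm.
Lens 2: 1/d_i2 = 1/f₂ − 1/d_o2 = 1/(22.0) − 1/(4.180) = -0.1938, so d_i2 = -5.16 cm.
The final image is virtual, 5.16 cm to the left of lens 2 (overall magnification ≈ -0.23).

5.16 cm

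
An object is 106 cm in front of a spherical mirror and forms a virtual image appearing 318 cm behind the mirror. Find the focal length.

f = 159 cm (concave)

Virtual image ⇒ d_i = −318 cm.
1/f = 1/d_o + 1/d_i = 1/(106) + 1/(-318) = 0.006289, so f = 159 cm.
Since f is positive, the spherical mirror is concave.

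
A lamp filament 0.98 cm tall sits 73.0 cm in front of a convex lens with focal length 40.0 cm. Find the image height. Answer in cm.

1/d_i = 1/f − 1/d_o = 1/(40.00) − 1/(73.0) = 0.01130, so d_i = 88.48 cm.
m = −d_i/d_o = -1.212.
|h_i| = |m|·h_o = 1.212 × 0.98 = 1.19 cm. The image is real, inverted and enlarged, on the far side of the lens.

1.19 cm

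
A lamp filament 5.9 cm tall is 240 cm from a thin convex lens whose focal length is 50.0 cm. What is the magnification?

m = -0.263

1/d_i = 1/f − 1/d_o = 1/(50.00) − 1/(240) = 0.01583, so d_i = 63.16 cm.
m = −d_i/d_o = −(63.16)/(240) = -0.263.
The image is real, inverted and reduced, on the far side of the lens.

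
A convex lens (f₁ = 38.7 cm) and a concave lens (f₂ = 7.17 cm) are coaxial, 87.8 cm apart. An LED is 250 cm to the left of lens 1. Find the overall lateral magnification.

m = -0.0267

Lens 1: 1/d_i1 = 1/(38.7) − 1/(250) = 0.02184, so d_i1 = 45.79 cm; m₁ = −d_i1/d_o1 = -0.1832.
d_o2 = 87.8 − (45.79) = 42.01 cm.
f₂ = −7.17 cm (diverging).
Lens 2: 1/d_i2 = 1/(-7.17) − 1/(42.01) = -0.1633, so d_i2 = -6.125 cm; m₂ = −d_i2/d_o2 = +0.1458.
m = m₁·m₂ = (-0.1832)(+0.1458) = -0.0267.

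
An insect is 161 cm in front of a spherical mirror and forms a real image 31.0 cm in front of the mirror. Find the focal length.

Real image ⇒ d_i = +31.0 cm.
1/f = 1/d_o + 1/d_i = 1/(161) + 1/(31.0) = 0.03847, so f = 26.0 cm.
Since f is positive, the spherical mirror is concave.

f = 26.0 cm (concave)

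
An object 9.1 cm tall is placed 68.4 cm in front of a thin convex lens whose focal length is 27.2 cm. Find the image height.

6.01 cm

1/d_i = 1/f − 1/d_o = 1/(27.20) − 1/(68.4) = 0.02214, so d_i = 45.16 cm.
m = −d_i/d_o = -0.6602.
|h_i| = |m|·h_o = 0.6602 × 9.1 = 6.01 cm. The image is real, inverted and reduced, on the far side of the lens.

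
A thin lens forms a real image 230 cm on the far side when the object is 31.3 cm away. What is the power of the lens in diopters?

d_i = +230 cm.
1/f = 1/d_o + 1/d_i = 1/(31.3) + 1/(230) = 0.03630 cm⁻¹.
f = 27.55 cm = 0.2755 m, so P = 1/f = +3.63 D.

P = +3.63 D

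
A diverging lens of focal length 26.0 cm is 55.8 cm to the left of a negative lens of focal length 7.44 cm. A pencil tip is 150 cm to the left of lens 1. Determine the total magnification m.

f₁ = −26.0 cm (diverging).
Lens 1: 1/d_i1 = 1/(-26.0) − 1/(150) = -0.04513, so d_i1 = -22.16 cm; m₁ = −d_i1/d_o1 = +0.1477.
d_o2 = 55.8 − (-22.16) = 77.96 cm.
f₂ = −7.44 cm (diverging).
Lens 2: 1/d_i2 = 1/(-7.44) − 1/(77.96) = -0.1472, so d_i2 = -6.792 cm; m₂ = −d_i2/d_o2 = +0.08712.
m = m₁·m₂ = (+0.1477)(+0.08712) = +0.0129.

m = +0.0129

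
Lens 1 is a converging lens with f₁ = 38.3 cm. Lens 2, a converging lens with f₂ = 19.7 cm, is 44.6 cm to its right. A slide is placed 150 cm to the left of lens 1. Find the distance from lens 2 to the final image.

5.07 cm

Lens 1: 1/d_i1 = 1/f₁ − 1/d_o1 = 1/(38.3) − 1/(150) = 0.01944, so d_i1 = 51.43 cm.
The intermediate image is 51.43 cm to the right of lens 1, which lies 6.830 cm to the right of lens 2 — a virtual object — so d_o2 = −6.830 cm.
Lens 2: 1/d_i2 = 1/f₂ − 1/d_o2 = 1/(19.7) − 1/(-6.830) = 0.1972, so d_i2 = 5.07 cm.
The final image is real, 5.07 cm to the right of lens 2 (overall magnification ≈ -0.25).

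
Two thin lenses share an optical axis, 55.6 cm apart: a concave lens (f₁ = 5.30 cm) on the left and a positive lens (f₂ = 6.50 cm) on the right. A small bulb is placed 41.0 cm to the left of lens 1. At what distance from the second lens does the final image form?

Lens 1 is diverging, so f₁ = −5.30 cm.
Lens 1: 1/d_i1 = 1/f₁ − 1/d_o1 = 1/(-5.30) − 1/(41.0) = -0.2131, so d_i1 = -4.693 cm.
The intermediate image is 4.693 cm to the left of lens 1 (virtual), which is 55.6 − (-4.693) = 60.29 cm to the left of lens 2, so d_o2 = +60.29 cm.
Lens 2: 1/d_i2 = 1/f₂ − 1/d_o2 = 1/(6.50) − 1/(60.29) = 0.1373, so d_i2 = 7.29 cm.
The final image is real, 7.29 cm to the right of lens 2 (overall magnification ≈ -0.014).

7.29 cm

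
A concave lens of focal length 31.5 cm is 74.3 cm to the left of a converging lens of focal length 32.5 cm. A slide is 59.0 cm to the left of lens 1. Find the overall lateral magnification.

m = -0.181

f₁ = −31.5 cm (diverging).
Lens 1: 1/d_i1 = 1/(-31.5) − 1/(59.0) = -0.04870, so d_i1 = -20.54 cm; m₁ = −d_i1/d_o1 = +0.3481.
d_o2 = 74.3 − (-20.54) = 94.84 cm.
Lens 2: 1/d_i2 = 1/(32.5) − 1/(94.84) = 0.02023, so d_i2 = 49.44 cm; m₂ = −d_i2/d_o2 = -0.5213.
m = m₁·m₂ = (+0.3481)(-0.5213) = -0.181.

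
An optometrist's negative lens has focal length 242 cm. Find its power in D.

P = -0.413 D

For a negative lens, f = −242 cm.
f = -242 cm = -2.42 m.
P = 1/f = 1/(-2.42 m) = -0.413 D.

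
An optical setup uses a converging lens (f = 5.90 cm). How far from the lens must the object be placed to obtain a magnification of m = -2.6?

m = −d_i/d_o ⇒ d_i = −m·d_o.
1/f = 1/d_o + 1/d_i = 1/d_o − 1/(m·d_o) = (1 − 1/m)/d_o, so d_o = f(1 − 1/m) = (5.900)(1 − 1/(-2.6)) = 8.17 cm.

8.17 cm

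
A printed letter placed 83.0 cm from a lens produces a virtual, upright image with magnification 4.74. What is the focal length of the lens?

m = −d_i/d_o ⇒ d_i = −m·d_o = −(+4.74)·(83.0) = -393.4 cm.
1/f = 1/d_o + 1/d_i = 1/(83.0) + 1/(-393.4) = 0.009506, so f = 105 cm.
Since f is positive, the lens is converging.

f = 105 cm (converging)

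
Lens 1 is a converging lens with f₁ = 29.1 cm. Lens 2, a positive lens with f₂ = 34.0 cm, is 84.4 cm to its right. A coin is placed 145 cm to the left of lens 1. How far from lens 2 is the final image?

Lens 1: 1/d_i1 = 1/f₁ − 1/d_o1 = 1/(29.1) − 1/(145) = 0.02747, so d_i1 = 36.41 cm.
The intermediate image is 36.41 cm to the right of lens 1, which is 84.4 − (36.41) = 47.99 cm to the left of lens 2, so d_o2 = +47.99 cm.
Lens 2: 1/d_i2 = 1/f₂ − 1/d_o2 = 1/(34.0) − 1/(47.99) = 0.008574, so d_i2 = 117 cm.
The final image is real, 117 cm to the right of lens 2 (overall magnification ≈ 0.61).

117 cm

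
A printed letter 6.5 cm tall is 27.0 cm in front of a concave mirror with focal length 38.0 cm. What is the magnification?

m = +3.45

1/d_i = 1/f − 1/d_o = 1/(38.00) − 1/(27.0) = -0.01072, so d_i = -93.27 cm.
m = −d_i/d_o = −(-93.27)/(27.0) = +3.45.
The image is virtual, upright and enlarged, behind the mirror.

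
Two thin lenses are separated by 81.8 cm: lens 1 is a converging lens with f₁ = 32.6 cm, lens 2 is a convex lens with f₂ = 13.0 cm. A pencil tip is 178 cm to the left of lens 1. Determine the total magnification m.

m = +0.101

Lens 1: 1/d_i1 = 1/(32.6) − 1/(178) = 0.02506, so d_i1 = 39.91 cm; m₁ = −d_i1/d_o1 = -0.2242.
d_o2 = 81.8 − (39.91) = 41.89 cm.
Lens 2: 1/d_i2 = 1/(13.0) − 1/(41.89) = 0.05305, so d_i2 = 18.85 cm; m₂ = −d_i2/d_o2 = -0.4500.
m = m₁·m₂ = (-0.2242)(-0.4500) = +0.101.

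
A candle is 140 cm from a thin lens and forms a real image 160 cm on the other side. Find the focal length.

f = 74.7 cm (converging)

Real image ⇒ d_i = +160 cm.
1/f = 1/d_o + 1/d_i = 1/(140) + 1/(160) = 0.01339, so f = 74.7 cm.
Since f is positive, the thin lens is converging.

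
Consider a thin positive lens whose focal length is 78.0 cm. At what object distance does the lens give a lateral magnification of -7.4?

m = −d_i/d_o ⇒ d_i = −m·d_o.
1/f = 1/d_o + 1/d_i = 1/d_o − 1/(m·d_o) = (1 − 1/m)/d_o, so d_o = f(1 − 1/m) = (78.00)(1 − 1/(-7.4)) = 88.5 cm.

88.5 cm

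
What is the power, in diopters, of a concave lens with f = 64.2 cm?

P = -1.56 D

For a concave lens, f = −64.2 cm.
f = -64.2 cm = -0.642 m.
P = 1/f = 1/(-0.642 m) = -1.56 D.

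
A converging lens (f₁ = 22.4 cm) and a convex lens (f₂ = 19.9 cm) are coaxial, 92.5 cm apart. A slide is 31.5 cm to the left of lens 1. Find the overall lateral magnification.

Lens 1: 1/d_i1 = 1/(22.4) − 1/(31.5) = 0.01290, so d_i1 = 77.54 cm; m₁ = −d_i1/d_o1 = -2.462.
d_o2 = 92.5 − (77.54) = 14.96 cm.
Lens 2: 1/d_i2 = 1/(19.9) − 1/(14.96) = -0.01659, so d_i2 = -60.26 cm; m₂ = −d_i2/d_o2 = +4.028.
m = m₁·m₂ = (-2.462)(+4.028) = -9.92.

m = -9.92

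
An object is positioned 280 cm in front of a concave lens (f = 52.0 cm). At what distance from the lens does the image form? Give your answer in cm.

43.9 cm

For a concave lens, f = -52.0 cm.
Lens equation: 1/v = 1/f − 1/u = 1/(-52.00) − 1/(280) = -0.01923 − 0.003571 = -0.02280, so v = -43.9 cm.
The image is virtual, upright and reduced, on the same side as the object.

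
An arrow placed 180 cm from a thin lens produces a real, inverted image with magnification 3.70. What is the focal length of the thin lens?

m = −d_i/d_o ⇒ d_i = −m·d_o = −(-3.70)·(180) = 666.0 cm.
1/f = 1/d_o + 1/d_i = 1/(180) + 1/(666.0) = 0.007057, so f = 142 cm.
Since f is positive, the thin lens is converging.

f = 142 cm (converging)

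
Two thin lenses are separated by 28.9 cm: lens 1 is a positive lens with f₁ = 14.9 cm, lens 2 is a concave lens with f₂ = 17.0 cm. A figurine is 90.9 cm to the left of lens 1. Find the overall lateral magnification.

Lens 1: 1/d_i1 = 1/(14.9) − 1/(90.9) = 0.05611, so d_i1 = 17.82 cm; m₁ = −d_i1/d_o1 = -0.1960.
d_o2 = 28.9 − (17.82) = 11.08 cm.
f₂ = −17.0 cm (diverging).
Lens 2: 1/d_i2 = 1/(-17.0) − 1/(11.08) = -0.1491, so d_i2 = -6.708 cm; m₂ = −d_i2/d_o2 = +0.6054.
m = m₁·m₂ = (-0.1960)(+0.6054) = -0.119.

m = -0.119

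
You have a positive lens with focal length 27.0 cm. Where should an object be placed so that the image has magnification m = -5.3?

m = −d_i/d_o ⇒ d_i = −m·d_o.
1/f = 1/d_o + 1/d_i = 1/d_o − 1/(m·d_o) = (1 − 1/m)/d_o, so d_o = f(1 − 1/m) = (27.00)(1 − 1/(-5.3)) = 32.1 cm.

32.1 cm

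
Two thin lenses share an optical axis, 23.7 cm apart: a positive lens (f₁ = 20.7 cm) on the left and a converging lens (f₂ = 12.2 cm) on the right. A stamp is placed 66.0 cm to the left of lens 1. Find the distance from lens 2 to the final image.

Lens 1: 1/d_i1 = 1/f₁ − 1/d_o1 = 1/(20.7) − 1/(66.0) = 0.03316, so d_i1 = 30.16 cm.
The intermediate image is 30.16 cm to the right of lens 1, which lies 6.460 cm to the right of lens 2 — a virtual object — so d_o2 = −6.460 cm.
Lens 2: 1/d_i2 = 1/f₂ − 1/d_o2 = 1/(12.2) − 1/(-6.460) = 0.2368, so d_i2 = 4.22 cm.
The final image is real, 4.22 cm to the right of lens 2 (overall magnification ≈ -0.30).

4.22 cm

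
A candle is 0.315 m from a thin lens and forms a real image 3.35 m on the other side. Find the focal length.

f = 0.288 m (converging)

Real image ⇒ d_i = +3.35 m.
1/f = 1/d_o + 1/d_i = 1/(0.315) + 1/(3.35) = 3.473, so f = 0.288 m.
Since f is positive, the thin lens is converging.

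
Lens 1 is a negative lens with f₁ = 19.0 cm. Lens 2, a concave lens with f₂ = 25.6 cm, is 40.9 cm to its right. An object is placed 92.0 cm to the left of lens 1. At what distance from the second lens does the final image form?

Lens 1 is diverging, so f₁ = −19.0 cm.
Lens 1: 1/d_i1 = 1/f₁ − 1/d_o1 = 1/(-19.0) − 1/(92.0) = -0.06350, so d_i1 = -15.75 cm.
The intermediate image is 15.75 cm to the left of lens 1 (virtual), which is 40.9 − (-15.75) = 56.65 cm to the left of lens 2, so d_o2 = +56.65 cm.
Lens 2 is diverging, so f₂ = −25.6 cm.
Lens 2: 1/d_i2 = 1/f₂ − 1/d_o2 = 1/(-25.6) − 1/(56.65) = -0.05671, so d_i2 = -17.6 cm.
The final image is virtual, 17.6 cm to the left of lens 2 (overall magnification ≈ 0.053).

17.6 cm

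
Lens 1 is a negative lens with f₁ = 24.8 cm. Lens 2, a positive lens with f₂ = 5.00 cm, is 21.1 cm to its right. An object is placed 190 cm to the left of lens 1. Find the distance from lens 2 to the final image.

5.66 cm

Lens 1 is diverging, so f₁ = −24.8 cm.
Lens 1: 1/d_i1 = 1/f₁ − 1/d_o1 = 1/(-24.8) − 1/(190) = -0.04559, so d_i1 = -21.94 cm.
The intermediate image is 21.94 cm to the left of lens 1 (virtual), which is 21.1 − (-21.94) = 43.04 cm to the left of lens 2, so d_o2 = +43.04 cm.
Lens 2: 1/d_i2 = 1/f₂ − 1/d_o2 = 1/(5.00) − 1/(43.04) = 0.1768, so d_i2 = 5.66 cm.
The final image is real, 5.66 cm to the right of lens 2 (overall magnification ≈ -0.015).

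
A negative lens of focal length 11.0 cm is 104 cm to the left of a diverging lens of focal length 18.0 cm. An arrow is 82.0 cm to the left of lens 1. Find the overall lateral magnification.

f₁ = −11.0 cm (diverging).
Lens 1: 1/d_i1 = 1/(-11.0) − 1/(82.0) = -0.1031, so d_i1 = -9.699 cm; m₁ = −d_i1/d_o1 = +0.1183.
d_o2 = 104 − (-9.699) = 113.7 cm.
f₂ = −18.0 cm (diverging).
Lens 2: 1/d_i2 = 1/(-18.0) − 1/(113.7) = -0.06435, so d_i2 = -15.54 cm; m₂ = −d_i2/d_o2 = +0.1367.
m = m₁·m₂ = (+0.1183)(+0.1367) = +0.0162.

m = +0.0162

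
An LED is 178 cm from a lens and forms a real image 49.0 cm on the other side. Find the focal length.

f = 38.4 cm (converging)

Real image ⇒ d_i = +49.0 cm.
1/f = 1/d_o + 1/d_i = 1/(178) + 1/(49.0) = 0.02603, so f = 38.4 cm.
Since f is positive, the lens is converging.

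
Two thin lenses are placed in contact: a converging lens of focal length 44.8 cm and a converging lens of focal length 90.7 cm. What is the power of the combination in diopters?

P₁ = 1/f₁ = 1/(0.448 m) = +2.232 D; P₂ = 1/f₂ = 1/(0.907 m) = +1.103 D.
For thin lenses in contact, P = P₁ + P₂ = (+2.232) + (+1.103) = +3.33 D.

P = +3.33 D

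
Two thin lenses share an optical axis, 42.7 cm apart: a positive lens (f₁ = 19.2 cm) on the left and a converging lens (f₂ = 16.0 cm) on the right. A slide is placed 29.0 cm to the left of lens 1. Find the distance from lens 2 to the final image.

Lens 1: 1/d_i1 = 1/f₁ − 1/d_o1 = 1/(19.2) − 1/(29.0) = 0.01760, so d_i1 = 56.82 cm.
The intermediate image is 56.82 cm to the right of lens 1, which lies 14.12 cm to the right of lens 2 — a virtual object — so d_o2 = −14.12 cm.
Lens 2: 1/d_i2 = 1/f₂ − 1/d_o2 = 1/(16.0) − 1/(-14.12) = 0.1333, so d_i2 = 7.50 cm.
The final image is real, 7.50 cm to the right of lens 2 (overall magnification ≈ -1.0).

7.50 cm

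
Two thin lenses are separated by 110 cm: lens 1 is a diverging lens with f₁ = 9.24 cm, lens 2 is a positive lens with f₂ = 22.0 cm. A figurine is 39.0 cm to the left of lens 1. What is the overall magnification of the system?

m = -0.0441

f₁ = −9.24 cm (diverging).
Lens 1: 1/d_i1 = 1/(-9.24) − 1/(39.0) = -0.1339, so d_i1 = -7.470 cm; m₁ = −d_i1/d_o1 = +0.1915.
d_o2 = 110 − (-7.470) = 117.5 cm.
Lens 2: 1/d_i2 = 1/(22.0) − 1/(117.5) = 0.03694, so d_i2 = 27.07 cm; m₂ = −d_i2/d_o2 = -0.2304.
m = m₁·m₂ = (+0.1915)(-0.2304) = -0.0441.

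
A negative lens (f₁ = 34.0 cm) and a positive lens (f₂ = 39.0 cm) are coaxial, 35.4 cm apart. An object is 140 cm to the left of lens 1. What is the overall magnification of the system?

m = -0.321

f₁ = −34.0 cm (diverging).
Lens 1: 1/d_i1 = 1/(-34.0) − 1/(140) = -0.03655, so d_i1 = -27.36 cm; m₁ = −d_i1/d_o1 = +0.1954.
d_o2 = 35.4 − (-27.36) = 62.76 cm.
Lens 2: 1/d_i2 = 1/(39.0) − 1/(62.76) = 0.009707, so d_i2 = 103.0 cm; m₂ = −d_i2/d_o2 = -1.641.
m = m₁·m₂ = (+0.1954)(-1.641) = -0.321.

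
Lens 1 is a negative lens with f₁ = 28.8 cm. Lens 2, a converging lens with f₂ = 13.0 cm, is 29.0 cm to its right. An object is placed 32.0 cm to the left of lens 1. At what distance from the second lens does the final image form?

18.4 cm

Lens 1 is diverging, so f₁ = −28.8 cm.
Lens 1: 1/d_i1 = 1/f₁ − 1/d_o1 = 1/(-28.8) − 1/(32.0) = -0.06597, so d_i1 = -15.16 cm.
The intermediate image is 15.16 cm to the left of lens 1 (virtual), which is 29.0 − (-15.16) = 44.16 cm to the left of lens 2, so d_o2 = +44.16 cm.
Lens 2: 1/d_i2 = 1/f₂ − 1/d_o2 = 1/(13.0) − 1/(44.16) = 0.05428, so d_i2 = 18.4 cm.
The final image is real, 18.4 cm to the right of lens 2 (overall magnification ≈ -0.20).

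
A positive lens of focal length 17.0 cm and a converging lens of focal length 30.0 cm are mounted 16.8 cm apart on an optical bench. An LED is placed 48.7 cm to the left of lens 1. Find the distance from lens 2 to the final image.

7.11 cm

Lens 1: 1/d_i1 = 1/f₁ − 1/d_o1 = 1/(17.0) − 1/(48.7) = 0.03829, so d_i1 = 26.12 cm.
The intermediate image is 26.12 cm to the right of lens 1, which lies 9.320 cm to the right of lens 2 — a virtual object — so d_o2 = −9.320 cm.
Lens 2: 1/d_i2 = 1/f₂ − 1/d_o2 = 1/(30.0) − 1/(-9.320) = 0.1406, so d_i2 = 7.11 cm.
The final image is real, 7.11 cm to the right of lens 2 (overall magnification ≈ -0.41).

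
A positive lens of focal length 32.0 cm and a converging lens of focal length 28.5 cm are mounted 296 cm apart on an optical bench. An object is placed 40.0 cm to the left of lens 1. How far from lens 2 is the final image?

36.1 cm

Lens 1: 1/d_i1 = 1/f₁ − 1/d_o1 = 1/(32.0) − 1/(40.0) = 0.006250, so d_i1 = 160.0 cm.
The intermediate image is 160.0 cm to the right of lens 1, which is 296 − (160.0) = 136.0 cm to the left of lens 2, so d_o2 = +136.0 cm.
Lens 2: 1/d_i2 = 1/f₂ − 1/d_o2 = 1/(28.5) − 1/(136.0) = 0.02773, so d_i2 = 36.1 cm.
The final image is real, 36.1 cm to the right of lens 2 (overall magnification ≈ 1.1).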